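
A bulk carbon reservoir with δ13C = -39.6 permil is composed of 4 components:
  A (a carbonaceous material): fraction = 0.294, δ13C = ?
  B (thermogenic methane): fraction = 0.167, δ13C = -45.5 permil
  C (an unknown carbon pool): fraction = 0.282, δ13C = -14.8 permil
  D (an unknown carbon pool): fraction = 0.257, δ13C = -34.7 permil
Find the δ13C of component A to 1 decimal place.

-64.3 permil

Isotope mass balance: δ_bulk = Σ fᵢ·δᵢ.
-39.6 = 0.294×δ_A + 0.167×(-45.5) + 0.282×(-14.8) + 0.257×(-34.7)
0.294·δ_A = -39.6 − (-20.690) = -18.910
δ_A = -18.910 / 0.294 = -64.32 permil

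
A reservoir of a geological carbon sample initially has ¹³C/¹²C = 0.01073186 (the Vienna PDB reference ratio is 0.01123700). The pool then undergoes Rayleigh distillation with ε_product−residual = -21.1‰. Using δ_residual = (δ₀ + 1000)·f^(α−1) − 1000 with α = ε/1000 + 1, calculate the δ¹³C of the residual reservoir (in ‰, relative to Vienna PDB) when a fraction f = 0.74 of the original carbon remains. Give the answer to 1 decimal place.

-38.9‰

δ₀ = (0.01073186/0.01123700 − 1)×1000 = (0.955047 − 1)×1000 = -44.953‰
α − 1 = ε/1000 = -0.0211
f^(α−1) = 0.74^(-0.0211) = 1.006374
δ_res = (-44.953 + 1000) × 1.006374 − 1000 = 961.134 − 1000 = -38.87‰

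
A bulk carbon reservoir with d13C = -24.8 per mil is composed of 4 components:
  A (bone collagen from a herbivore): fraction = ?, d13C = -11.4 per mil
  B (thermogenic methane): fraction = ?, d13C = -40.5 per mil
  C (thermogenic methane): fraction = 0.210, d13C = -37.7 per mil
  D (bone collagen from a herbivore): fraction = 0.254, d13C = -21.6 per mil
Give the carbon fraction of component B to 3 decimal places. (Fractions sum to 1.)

Let f_B and f_A be the unknown fractions; fractions sum to 1 so f_B + f_A = 0.536.
Mass balance: Σ fᵢ·δᵢ = δ_bulk ⇒ f_B·(-40.5) + f_A·(-11.4) = -24.8 − (-13.403) = -11.397
Substitute f_A = 0.536 − f_B:
f_B·(-40.5 − -11.4) = -11.397 − 0.536×(-11.4) = -5.286
f_B = -5.286 / -29.1 = 0.1817

0.182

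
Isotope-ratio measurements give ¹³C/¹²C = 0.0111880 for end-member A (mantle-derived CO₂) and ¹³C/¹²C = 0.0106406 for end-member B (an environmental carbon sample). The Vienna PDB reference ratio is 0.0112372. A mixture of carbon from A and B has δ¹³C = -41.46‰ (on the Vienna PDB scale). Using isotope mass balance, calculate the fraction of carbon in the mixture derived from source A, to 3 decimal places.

0.239

δ_A = (0.0111880/0.0112372 − 1)×1000 = (0.995622 − 1)×1000 = -4.378‰
δ_B = (0.0106406/0.0112372 − 1)×1000 = (0.946908 − 1)×1000 = -53.092‰
f_A = (δ_mix − δ_B)/(δ_A − δ_B) = (-41.46 − (-53.092))/(-4.378 − (-53.092))
f_A = 11.632 / 48.713 = 0.2388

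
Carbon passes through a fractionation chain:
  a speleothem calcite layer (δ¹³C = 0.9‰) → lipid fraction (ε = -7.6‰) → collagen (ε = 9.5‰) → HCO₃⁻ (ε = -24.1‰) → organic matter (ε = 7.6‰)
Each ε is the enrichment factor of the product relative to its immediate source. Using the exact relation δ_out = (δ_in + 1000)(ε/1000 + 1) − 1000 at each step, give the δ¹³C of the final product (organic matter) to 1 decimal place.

step 1: δ = (0.90 + 1000)·(-7.6/1000 + 1) − 1000 = -6.71‰
step 2: δ = (-6.71 + 1000)·(9.5/1000 + 1) − 1000 = 2.73‰
step 3: δ = (2.73 + 1000)·(-24.1/1000 + 1) − 1000 = -21.44‰
step 4: δ = (-21.44 + 1000)·(7.6/1000 + 1) − 1000 = -14.00‰

-14.0‰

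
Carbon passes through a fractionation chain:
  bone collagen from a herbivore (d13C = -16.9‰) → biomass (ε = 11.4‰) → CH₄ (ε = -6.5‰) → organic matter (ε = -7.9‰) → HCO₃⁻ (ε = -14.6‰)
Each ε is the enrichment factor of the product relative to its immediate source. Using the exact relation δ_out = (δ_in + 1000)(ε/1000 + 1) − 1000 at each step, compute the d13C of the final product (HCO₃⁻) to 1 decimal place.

step 1: δ = (-16.90 + 1000)·(11.4/1000 + 1) − 1000 = -5.69‰
step 2: δ = (-5.69 + 1000)·(-6.5/1000 + 1) − 1000 = -12.16‰
step 3: δ = (-12.16 + 1000)·(-7.9/1000 + 1) − 1000 = -19.96‰
step 4: δ = (-19.96 + 1000)·(-14.6/1000 + 1) − 1000 = -34.27‰

-34.3‰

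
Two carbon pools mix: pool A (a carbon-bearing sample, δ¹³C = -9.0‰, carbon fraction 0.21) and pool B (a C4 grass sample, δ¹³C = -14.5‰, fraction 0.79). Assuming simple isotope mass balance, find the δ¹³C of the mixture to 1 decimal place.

δ_mix = f_A·δ_A + f_B·δ_B
δ_mix = 0.21 × (-9.0) + 0.79 × (-14.5)
δ_mix = -1.89 + -11.46 = -13.35‰

-13.3‰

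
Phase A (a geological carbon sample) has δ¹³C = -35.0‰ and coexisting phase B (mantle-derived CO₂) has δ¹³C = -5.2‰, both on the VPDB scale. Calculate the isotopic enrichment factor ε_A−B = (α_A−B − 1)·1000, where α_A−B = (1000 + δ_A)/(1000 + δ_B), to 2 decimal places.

-29.96‰

α_A−B = (1000 + -35.0) / (1000 + -5.2) = 965.0 / 994.8 = 0.970044
ε_A−B = (0.970044 − 1) × 1000 = -29.956‰
(The approximation ε ≈ δ_A − δ_B would give -29.8‰.)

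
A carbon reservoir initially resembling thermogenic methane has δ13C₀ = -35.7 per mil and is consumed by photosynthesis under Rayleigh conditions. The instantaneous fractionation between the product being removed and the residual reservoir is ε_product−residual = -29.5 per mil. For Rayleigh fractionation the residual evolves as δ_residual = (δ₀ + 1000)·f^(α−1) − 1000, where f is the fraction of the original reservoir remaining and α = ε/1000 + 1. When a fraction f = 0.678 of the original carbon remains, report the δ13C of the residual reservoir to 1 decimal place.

Rayleigh residual: δ_res = (δ₀ + 1000)·f^(α−1) − 1000
α = ε/1000 + 1 = 0.97050, so α − 1 = -0.02950
f^(α−1) = 0.678^(-0.02950) = 1.011530
δ_res = (-35.7 + 1000) × 1.011530 − 1000 = 975.418 − 1000 = -24.58 per mil

-24.6 per mil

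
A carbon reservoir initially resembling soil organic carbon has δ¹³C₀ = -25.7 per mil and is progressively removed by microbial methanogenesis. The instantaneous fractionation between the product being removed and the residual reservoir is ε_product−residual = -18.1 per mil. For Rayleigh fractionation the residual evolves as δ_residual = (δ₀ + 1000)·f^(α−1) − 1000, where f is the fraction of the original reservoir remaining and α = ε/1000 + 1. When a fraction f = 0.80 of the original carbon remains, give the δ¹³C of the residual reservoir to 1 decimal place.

Rayleigh residual: δ_res = (δ₀ + 1000)·f^(α−1) − 1000
α = ε/1000 + 1 = 0.98190, so α − 1 = -0.01810
f^(α−1) = 0.80^(-0.01810) = 1.004047
δ_res = (-25.7 + 1000) × 1.004047 − 1000 = 978.243 − 1000 = -21.76 per mil

-21.8 per mil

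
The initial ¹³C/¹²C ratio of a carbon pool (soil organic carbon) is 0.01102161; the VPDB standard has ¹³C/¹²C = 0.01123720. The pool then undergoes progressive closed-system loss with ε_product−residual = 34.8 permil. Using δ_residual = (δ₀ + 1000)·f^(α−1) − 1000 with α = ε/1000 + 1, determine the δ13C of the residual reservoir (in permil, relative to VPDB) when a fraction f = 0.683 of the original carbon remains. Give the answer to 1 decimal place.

δ₀ = (0.01102161/0.01123720 − 1)×1000 = (0.980815 − 1)×1000 = -19.185 permil
α − 1 = ε/1000 = 0.0348
f^(α−1) = 0.683^(0.0348) = 0.986820
δ_res = (-19.185 + 1000) × 0.986820 − 1000 = 967.887 − 1000 = -32.11 permil

-32.1 permil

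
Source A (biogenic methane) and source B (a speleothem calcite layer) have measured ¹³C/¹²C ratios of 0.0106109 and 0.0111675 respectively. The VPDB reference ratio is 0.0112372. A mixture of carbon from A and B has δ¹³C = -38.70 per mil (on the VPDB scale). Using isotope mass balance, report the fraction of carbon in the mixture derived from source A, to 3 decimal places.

δ_A = (0.0106109/0.0112372 − 1)×1000 = (0.944265 − 1)×1000 = -55.735 per mil
δ_B = (0.0111675/0.0112372 − 1)×1000 = (0.993797 − 1)×1000 = -6.203 per mil
f_A = (δ_mix − δ_B)/(δ_A − δ_B) = (-38.70 − (-6.203))/(-55.735 − (-6.203))
f_A = -32.497 / -49.532 = 0.6561

0.656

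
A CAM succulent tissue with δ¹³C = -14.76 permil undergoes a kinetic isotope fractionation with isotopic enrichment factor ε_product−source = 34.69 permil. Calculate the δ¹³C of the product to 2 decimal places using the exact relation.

To first order, δ_product ≈ δ_source + ε = 19.93 permil.
Exactly, δ_product = (δ_source + 1000)·(ε/1000 + 1) − 1000.
δ_product = (-14.76 + 1000) × (34.69/1000 + 1) − 1000
δ_product = 19.418 permil

19.42 permil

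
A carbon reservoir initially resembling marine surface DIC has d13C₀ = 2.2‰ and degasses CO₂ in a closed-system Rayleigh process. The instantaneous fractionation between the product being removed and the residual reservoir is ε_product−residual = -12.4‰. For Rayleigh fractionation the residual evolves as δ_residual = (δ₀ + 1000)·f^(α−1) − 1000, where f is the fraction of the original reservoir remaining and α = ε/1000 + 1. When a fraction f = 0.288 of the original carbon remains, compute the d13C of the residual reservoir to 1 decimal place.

Rayleigh residual: δ_res = (δ₀ + 1000)·f^(α−1) − 1000
α = ε/1000 + 1 = 0.98760, so α − 1 = -0.01240
f^(α−1) = 0.288^(-0.01240) = 1.015555
δ_res = (2.2 + 1000) × 1.015555 − 1000 = 1017.789 − 1000 = 17.79‰

17.8‰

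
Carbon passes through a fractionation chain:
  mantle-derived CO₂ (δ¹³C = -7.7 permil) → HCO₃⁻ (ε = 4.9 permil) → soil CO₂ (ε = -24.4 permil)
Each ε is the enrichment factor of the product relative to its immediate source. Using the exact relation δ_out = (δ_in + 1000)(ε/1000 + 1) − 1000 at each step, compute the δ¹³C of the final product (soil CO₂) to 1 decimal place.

-27.2 permil

step 1: δ = (-7.70 + 1000)·(4.9/1000 + 1) − 1000 = -2.84 permil
step 2: δ = (-2.84 + 1000)·(-24.4/1000 + 1) − 1000 = -27.17 permil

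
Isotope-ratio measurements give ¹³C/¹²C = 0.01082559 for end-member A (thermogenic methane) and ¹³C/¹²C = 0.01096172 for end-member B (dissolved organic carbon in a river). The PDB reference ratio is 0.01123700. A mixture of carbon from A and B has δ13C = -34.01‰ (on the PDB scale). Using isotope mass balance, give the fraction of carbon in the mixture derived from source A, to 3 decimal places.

0.785

δ_A = (0.01082559/0.01123700 − 1)×1000 = (0.963388 − 1)×1000 = -36.612‰
δ_B = (0.01096172/0.01123700 − 1)×1000 = (0.975502 − 1)×1000 = -24.498‰
f_A = (δ_mix − δ_B)/(δ_A − δ_B) = (-34.01 − (-24.498))/(-36.612 − (-24.498))
f_A = -9.512 / -12.114 = 0.7852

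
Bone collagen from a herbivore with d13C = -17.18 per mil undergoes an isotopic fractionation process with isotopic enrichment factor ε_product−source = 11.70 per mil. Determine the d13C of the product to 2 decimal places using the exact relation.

To first order, δ_product ≈ δ_source + ε = -5.48 per mil.
Exactly, δ_product = (δ_source + 1000)·(ε/1000 + 1) − 1000.
δ_product = (-17.18 + 1000) × (11.70/1000 + 1) − 1000
δ_product = -5.681 per mil

-5.68 per mil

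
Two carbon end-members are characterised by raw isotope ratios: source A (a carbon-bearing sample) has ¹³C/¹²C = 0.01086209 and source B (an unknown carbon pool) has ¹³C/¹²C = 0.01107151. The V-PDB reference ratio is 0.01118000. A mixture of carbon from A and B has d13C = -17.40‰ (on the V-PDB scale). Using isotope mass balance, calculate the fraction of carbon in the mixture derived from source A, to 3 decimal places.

δ_A = (0.01086209/0.01118000 − 1)×1000 = (0.971564 − 1)×1000 = -28.436‰
δ_B = (0.01107151/0.01118000 − 1)×1000 = (0.990296 − 1)×1000 = -9.704‰
f_A = (δ_mix − δ_B)/(δ_A − δ_B) = (-17.40 − (-9.704))/(-28.436 − (-9.704))
f_A = -7.696 / -18.732 = 0.4109

0.411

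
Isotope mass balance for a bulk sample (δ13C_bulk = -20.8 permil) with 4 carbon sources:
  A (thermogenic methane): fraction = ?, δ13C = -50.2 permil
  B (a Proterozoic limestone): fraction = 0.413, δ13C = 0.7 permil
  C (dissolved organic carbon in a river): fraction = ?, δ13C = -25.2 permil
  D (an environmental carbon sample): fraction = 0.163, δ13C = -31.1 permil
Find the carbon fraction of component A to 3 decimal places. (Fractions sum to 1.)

Let f_A and f_C be the unknown fractions; fractions sum to 1 so f_A + f_C = 0.424.
Mass balance: Σ fᵢ·δᵢ = δ_bulk ⇒ f_A·(-50.2) + f_C·(-25.2) = -20.8 − (-4.780) = -16.020
Substitute f_C = 0.424 − f_A:
f_A·(-50.2 − -25.2) = -16.020 − 0.424×(-25.2) = -5.335
f_A = -5.335 / -25.0 = 0.2134

0.213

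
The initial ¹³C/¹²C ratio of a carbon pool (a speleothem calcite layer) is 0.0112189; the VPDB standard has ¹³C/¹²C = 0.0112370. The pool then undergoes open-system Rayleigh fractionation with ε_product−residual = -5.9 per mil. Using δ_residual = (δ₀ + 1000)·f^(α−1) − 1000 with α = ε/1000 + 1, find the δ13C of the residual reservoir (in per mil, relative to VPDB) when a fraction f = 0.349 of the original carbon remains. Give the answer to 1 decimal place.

4.6 per mil

δ₀ = (0.0112189/0.0112370 − 1)×1000 = (0.998389 − 1)×1000 = -1.611 per mil
α − 1 = ε/1000 = -0.0059
f^(α−1) = 0.349^(-0.0059) = 1.006230
δ_res = (-1.611 + 1000) × 1.006230 − 1000 = 1004.609 − 1000 = 4.61 per mil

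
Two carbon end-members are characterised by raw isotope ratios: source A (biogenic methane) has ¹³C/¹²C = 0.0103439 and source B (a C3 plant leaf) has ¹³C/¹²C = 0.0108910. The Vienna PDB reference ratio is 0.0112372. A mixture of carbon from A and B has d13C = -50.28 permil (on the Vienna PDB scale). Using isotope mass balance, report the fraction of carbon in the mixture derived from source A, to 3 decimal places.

0.400

δ_A = (0.0103439/0.0112372 − 1)×1000 = (0.920505 − 1)×1000 = -79.495 permil
δ_B = (0.0108910/0.0112372 − 1)×1000 = (0.969192 − 1)×1000 = -30.808 permil
f_A = (δ_mix − δ_B)/(δ_A − δ_B) = (-50.28 − (-30.808))/(-79.495 − (-30.808))
f_A = -19.472 / -48.687 = 0.3999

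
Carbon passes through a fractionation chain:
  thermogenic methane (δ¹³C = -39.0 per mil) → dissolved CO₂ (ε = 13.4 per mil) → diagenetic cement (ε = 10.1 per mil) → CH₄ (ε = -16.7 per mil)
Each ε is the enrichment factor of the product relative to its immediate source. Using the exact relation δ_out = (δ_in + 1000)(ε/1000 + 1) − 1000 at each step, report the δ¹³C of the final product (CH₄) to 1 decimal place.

-32.7 per mil

step 1: δ = (-39.00 + 1000)·(13.4/1000 + 1) − 1000 = -26.12 per mil
step 2: δ = (-26.12 + 1000)·(10.1/1000 + 1) − 1000 = -16.29 per mil
step 3: δ = (-16.29 + 1000)·(-16.7/1000 + 1) − 1000 = -32.71 per mil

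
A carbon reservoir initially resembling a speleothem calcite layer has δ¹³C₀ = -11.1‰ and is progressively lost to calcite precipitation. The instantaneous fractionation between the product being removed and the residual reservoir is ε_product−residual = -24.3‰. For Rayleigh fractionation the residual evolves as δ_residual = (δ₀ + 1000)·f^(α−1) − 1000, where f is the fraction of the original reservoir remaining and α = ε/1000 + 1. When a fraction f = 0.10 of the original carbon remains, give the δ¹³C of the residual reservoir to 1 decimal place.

Rayleigh residual: δ_res = (δ₀ + 1000)·f^(α−1) − 1000
α = ε/1000 + 1 = 0.97570, so α − 1 = -0.02430
f^(α−1) = 0.10^(-0.02430) = 1.057548
δ_res = (-11.1 + 1000) × 1.057548 − 1000 = 1045.809 − 1000 = 45.81‰

45.8‰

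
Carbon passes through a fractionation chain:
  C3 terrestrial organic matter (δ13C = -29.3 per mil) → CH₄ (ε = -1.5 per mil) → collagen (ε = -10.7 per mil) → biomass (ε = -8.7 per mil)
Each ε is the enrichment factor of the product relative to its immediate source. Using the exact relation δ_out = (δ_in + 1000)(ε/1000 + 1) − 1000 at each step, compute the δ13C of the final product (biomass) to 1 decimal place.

-49.5 per mil

step 1: δ = (-29.30 + 1000)·(-1.5/1000 + 1) − 1000 = -30.76 per mil
step 2: δ = (-30.76 + 1000)·(-10.7/1000 + 1) − 1000 = -41.13 per mil
step 3: δ = (-41.13 + 1000)·(-8.7/1000 + 1) − 1000 = -49.47 per mil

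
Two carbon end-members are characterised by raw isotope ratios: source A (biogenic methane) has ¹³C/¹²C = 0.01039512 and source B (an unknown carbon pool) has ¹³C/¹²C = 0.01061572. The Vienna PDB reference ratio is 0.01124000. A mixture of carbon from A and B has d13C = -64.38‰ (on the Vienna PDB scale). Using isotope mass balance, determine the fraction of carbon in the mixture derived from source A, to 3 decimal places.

δ_A = (0.01039512/0.01124000 − 1)×1000 = (0.924833 − 1)×1000 = -75.167‰
δ_B = (0.01061572/0.01124000 − 1)×1000 = (0.944459 − 1)×1000 = -55.541‰
f_A = (δ_mix − δ_B)/(δ_A − δ_B) = (-64.38 − (-55.541))/(-75.167 − (-55.541))
f_A = -8.839 / -19.626 = 0.4504

0.450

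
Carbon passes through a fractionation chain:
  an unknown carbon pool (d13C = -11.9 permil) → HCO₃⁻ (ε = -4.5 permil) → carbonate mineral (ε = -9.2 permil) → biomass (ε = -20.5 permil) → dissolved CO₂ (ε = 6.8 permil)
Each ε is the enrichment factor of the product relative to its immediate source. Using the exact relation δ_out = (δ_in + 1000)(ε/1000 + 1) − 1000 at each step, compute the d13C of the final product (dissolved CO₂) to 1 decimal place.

-38.9 permil

step 1: δ = (-11.90 + 1000)·(-4.5/1000 + 1) − 1000 = -16.35 permil
step 2: δ = (-16.35 + 1000)·(-9.2/1000 + 1) − 1000 = -25.40 permil
step 3: δ = (-25.40 + 1000)·(-20.5/1000 + 1) − 1000 = -45.38 permil
step 4: δ = (-45.38 + 1000)·(6.8/1000 + 1) − 1000 = -38.88 permil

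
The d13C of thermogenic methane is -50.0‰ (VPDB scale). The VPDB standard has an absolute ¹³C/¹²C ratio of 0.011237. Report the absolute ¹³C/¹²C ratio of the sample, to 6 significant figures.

0.0106751

R_sample = R_standard × (d13C/1000 + 1)
R_sample = 0.011237 × (-50.0/1000 + 1) = 0.011237 × 0.950000
R_sample = 0.0106751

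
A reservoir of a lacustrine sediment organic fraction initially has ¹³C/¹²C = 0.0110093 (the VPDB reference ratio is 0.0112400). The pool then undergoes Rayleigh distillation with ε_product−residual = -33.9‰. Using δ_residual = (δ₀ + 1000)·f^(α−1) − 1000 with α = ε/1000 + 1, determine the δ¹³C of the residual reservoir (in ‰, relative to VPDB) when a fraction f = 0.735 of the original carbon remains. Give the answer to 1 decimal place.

δ₀ = (0.0110093/0.0112400 − 1)×1000 = (0.979475 − 1)×1000 = -20.525‰
α − 1 = ε/1000 = -0.0339
f^(α−1) = 0.735^(-0.0339) = 1.010492
δ_res = (-20.525 + 1000) × 1.010492 − 1000 = 989.752 − 1000 = -10.25‰

-10.2‰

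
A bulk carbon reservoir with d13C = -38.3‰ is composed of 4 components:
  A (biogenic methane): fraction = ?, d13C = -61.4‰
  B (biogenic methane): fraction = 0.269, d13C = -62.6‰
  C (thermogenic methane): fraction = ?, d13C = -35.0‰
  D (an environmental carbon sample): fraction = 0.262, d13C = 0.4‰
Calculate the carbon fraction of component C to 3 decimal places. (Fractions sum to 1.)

Let f_C and f_A be the unknown fractions; fractions sum to 1 so f_C + f_A = 0.469.
Mass balance: Σ fᵢ·δᵢ = δ_bulk ⇒ f_C·(-35.0) + f_A·(-61.4) = -38.3 − (-16.735) = -21.565
Substitute f_A = 0.469 − f_C:
f_C·(-35.0 − -61.4) = -21.565 − 0.469×(-61.4) = 7.231
f_C = 7.231 / 26.4 = 0.2739

0.274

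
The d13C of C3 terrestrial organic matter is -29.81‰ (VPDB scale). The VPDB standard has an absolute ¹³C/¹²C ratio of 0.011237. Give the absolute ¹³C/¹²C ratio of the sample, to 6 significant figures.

0.0109020

R_sample = R_standard × (d13C/1000 + 1)
R_sample = 0.011237 × (-29.81/1000 + 1) = 0.011237 × 0.970190
R_sample = 0.0109020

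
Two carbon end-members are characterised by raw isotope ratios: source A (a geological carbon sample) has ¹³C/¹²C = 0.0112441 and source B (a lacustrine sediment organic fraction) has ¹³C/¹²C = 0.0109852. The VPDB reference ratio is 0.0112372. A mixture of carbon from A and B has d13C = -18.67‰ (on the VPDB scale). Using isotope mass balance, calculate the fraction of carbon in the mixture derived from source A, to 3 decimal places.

δ_A = (0.0112441/0.0112372 − 1)×1000 = (1.000614 − 1)×1000 = 0.614‰
δ_B = (0.0109852/0.0112372 − 1)×1000 = (0.977574 − 1)×1000 = -22.426‰
f_A = (δ_mix − δ_B)/(δ_A − δ_B) = (-18.67 − (-22.426))/(0.614 − (-22.426))
f_A = 3.756 / 23.040 = 0.1630

0.163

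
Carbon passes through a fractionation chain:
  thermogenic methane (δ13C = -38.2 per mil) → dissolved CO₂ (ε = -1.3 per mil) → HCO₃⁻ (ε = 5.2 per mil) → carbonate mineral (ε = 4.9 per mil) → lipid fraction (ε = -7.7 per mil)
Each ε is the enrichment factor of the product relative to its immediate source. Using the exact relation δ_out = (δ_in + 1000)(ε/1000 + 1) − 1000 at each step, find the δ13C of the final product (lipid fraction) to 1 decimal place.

step 1: δ = (-38.20 + 1000)·(-1.3/1000 + 1) − 1000 = -39.45 per mil
step 2: δ = (-39.45 + 1000)·(5.2/1000 + 1) − 1000 = -34.46 per mil
step 3: δ = (-34.46 + 1000)·(4.9/1000 + 1) − 1000 = -29.72 per mil
step 4: δ = (-29.72 + 1000)·(-7.7/1000 + 1) − 1000 = -37.20 per mil

-37.2 per mil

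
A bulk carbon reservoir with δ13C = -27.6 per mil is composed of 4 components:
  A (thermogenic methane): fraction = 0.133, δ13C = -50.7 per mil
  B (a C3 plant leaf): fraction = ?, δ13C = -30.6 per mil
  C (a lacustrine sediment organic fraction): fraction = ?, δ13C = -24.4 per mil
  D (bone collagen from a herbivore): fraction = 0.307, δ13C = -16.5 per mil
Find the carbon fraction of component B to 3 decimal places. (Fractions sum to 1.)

0.343

Let f_B and f_C be the unknown fractions; fractions sum to 1 so f_B + f_C = 0.560.
Mass balance: Σ fᵢ·δᵢ = δ_bulk ⇒ f_B·(-30.6) + f_C·(-24.4) = -27.6 − (-11.809) = -15.791
Substitute f_C = 0.560 − f_B:
f_B·(-30.6 − -24.4) = -15.791 − 0.560×(-24.4) = -2.127
f_B = -2.127 / -6.2 = 0.3431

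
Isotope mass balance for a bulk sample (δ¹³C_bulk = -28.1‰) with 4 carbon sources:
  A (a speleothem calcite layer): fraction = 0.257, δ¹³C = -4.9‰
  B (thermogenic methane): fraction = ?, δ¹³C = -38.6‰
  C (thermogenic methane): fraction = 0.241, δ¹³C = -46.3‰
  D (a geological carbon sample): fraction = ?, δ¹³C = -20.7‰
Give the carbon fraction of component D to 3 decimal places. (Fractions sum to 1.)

Let f_D and f_B be the unknown fractions; fractions sum to 1 so f_D + f_B = 0.502.
Mass balance: Σ fᵢ·δᵢ = δ_bulk ⇒ f_D·(-20.7) + f_B·(-38.6) = -28.1 − (-12.418) = -15.682
Substitute f_B = 0.502 − f_D:
f_D·(-20.7 − -38.6) = -15.682 − 0.502×(-38.6) = 3.695
f_D = 3.695 / 17.9 = 0.2064

0.206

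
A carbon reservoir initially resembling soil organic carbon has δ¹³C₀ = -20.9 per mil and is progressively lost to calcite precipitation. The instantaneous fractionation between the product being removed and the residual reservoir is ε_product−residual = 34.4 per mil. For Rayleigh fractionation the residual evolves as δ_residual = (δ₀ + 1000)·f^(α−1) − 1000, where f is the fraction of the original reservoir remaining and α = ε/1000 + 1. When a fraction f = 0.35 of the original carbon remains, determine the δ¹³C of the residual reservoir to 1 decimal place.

Rayleigh residual: δ_res = (δ₀ + 1000)·f^(α−1) − 1000
α = ε/1000 + 1 = 1.03440, so α − 1 = 0.03440
f^(α−1) = 0.35^(0.03440) = 0.964530
δ_res = (-20.9 + 1000) × 0.964530 − 1000 = 944.372 − 1000 = -55.63 per mil

-55.6 per mil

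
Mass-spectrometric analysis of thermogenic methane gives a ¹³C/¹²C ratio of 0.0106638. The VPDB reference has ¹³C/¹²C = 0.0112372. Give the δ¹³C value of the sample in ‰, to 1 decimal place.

-51.0‰

δ¹³C = (R_sample / R_standard − 1) × 1000
R_sample / R_standard = 0.0106638 / 0.0112372 = 0.948973
δ¹³C = (0.948973 − 1) × 1000 = -51.03‰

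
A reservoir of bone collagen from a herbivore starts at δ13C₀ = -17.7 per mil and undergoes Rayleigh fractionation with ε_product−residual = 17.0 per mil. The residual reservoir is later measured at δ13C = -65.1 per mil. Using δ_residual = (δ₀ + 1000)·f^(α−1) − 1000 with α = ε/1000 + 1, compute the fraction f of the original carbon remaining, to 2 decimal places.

α − 1 = ε/1000 = 0.0170
(δ_res + 1000)/(δ₀ + 1000) = (-65.1 + 1000)/(-17.7 + 1000) = 934.9/982.3 = 0.951746
f = 0.951746^(1/0.0170) = exp(ln(0.951746)/0.0170) = exp(-0.04946/0.0170)
f = exp(-2.9092) = 0.0545

0.05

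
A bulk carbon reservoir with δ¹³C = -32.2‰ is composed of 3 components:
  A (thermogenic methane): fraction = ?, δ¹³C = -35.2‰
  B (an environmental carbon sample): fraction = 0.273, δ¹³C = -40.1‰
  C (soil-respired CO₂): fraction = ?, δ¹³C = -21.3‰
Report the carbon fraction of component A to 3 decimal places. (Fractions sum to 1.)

Let f_A and f_C be the unknown fractions; fractions sum to 1 so f_A + f_C = 0.727.
Mass balance: Σ fᵢ·δᵢ = δ_bulk ⇒ f_A·(-35.2) + f_C·(-21.3) = -32.2 − (-10.947) = -21.253
Substitute f_C = 0.727 − f_A:
f_A·(-35.2 − -21.3) = -21.253 − 0.727×(-21.3) = -5.768
f_A = -5.768 / -13.9 = 0.4149

0.415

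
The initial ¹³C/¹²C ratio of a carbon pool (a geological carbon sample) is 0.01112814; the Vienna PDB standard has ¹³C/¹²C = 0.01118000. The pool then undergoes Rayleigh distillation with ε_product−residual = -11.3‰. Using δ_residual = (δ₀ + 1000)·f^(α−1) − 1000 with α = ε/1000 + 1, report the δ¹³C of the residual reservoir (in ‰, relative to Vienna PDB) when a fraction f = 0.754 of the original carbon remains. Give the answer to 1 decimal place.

-1.5‰

δ₀ = (0.01112814/0.01118000 − 1)×1000 = (0.995361 − 1)×1000 = -4.639‰
α − 1 = ε/1000 = -0.0113
f^(α−1) = 0.754^(-0.0113) = 1.003196
δ_res = (-4.639 + 1000) × 1.003196 − 1000 = 998.542 − 1000 = -1.46‰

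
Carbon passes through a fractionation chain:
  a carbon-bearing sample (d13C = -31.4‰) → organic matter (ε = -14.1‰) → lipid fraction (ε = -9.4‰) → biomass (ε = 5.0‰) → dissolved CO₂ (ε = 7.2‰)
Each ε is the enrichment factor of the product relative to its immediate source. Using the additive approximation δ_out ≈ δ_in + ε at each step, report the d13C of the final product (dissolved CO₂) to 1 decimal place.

-42.7‰

step 1: δ ≈ -31.4 + (-14.1) = -45.5‰
step 2: δ ≈ -45.5 + (-9.4) = -54.9‰
step 3: δ ≈ -54.9 + (5.0) = -49.9‰
step 4: δ ≈ -49.9 + (7.2) = -42.7‰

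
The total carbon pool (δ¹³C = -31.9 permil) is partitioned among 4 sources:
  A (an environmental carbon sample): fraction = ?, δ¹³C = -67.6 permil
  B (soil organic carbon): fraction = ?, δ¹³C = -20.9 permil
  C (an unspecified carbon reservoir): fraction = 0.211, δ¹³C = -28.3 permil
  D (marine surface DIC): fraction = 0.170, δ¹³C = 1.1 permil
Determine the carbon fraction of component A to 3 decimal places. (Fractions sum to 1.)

Let f_A and f_B be the unknown fractions; fractions sum to 1 so f_A + f_B = 0.619.
Mass balance: Σ fᵢ·δᵢ = δ_bulk ⇒ f_A·(-67.6) + f_B·(-20.9) = -31.9 − (-5.784) = -26.116
Substitute f_B = 0.619 − f_A:
f_A·(-67.6 − -20.9) = -26.116 − 0.619×(-20.9) = -13.179
f_A = -13.179 / -46.7 = 0.2822

0.282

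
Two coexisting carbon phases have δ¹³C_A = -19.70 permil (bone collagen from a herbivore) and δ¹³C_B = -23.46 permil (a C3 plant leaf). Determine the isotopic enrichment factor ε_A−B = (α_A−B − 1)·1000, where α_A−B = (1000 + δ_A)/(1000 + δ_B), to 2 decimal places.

α_A−B = (1000 + -19.70) / (1000 + -23.46) = 980.30 / 976.54 = 1.003850
ε_A−B = (1.003850 − 1) × 1000 = 3.850 permil
(The approximation ε ≈ δ_A − δ_B would give 3.76 permil.)

3.85 permil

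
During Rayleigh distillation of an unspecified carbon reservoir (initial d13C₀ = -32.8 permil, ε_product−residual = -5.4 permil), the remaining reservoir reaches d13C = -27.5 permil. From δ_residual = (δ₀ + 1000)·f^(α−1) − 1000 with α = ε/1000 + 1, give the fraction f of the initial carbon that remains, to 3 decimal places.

0.363

α − 1 = ε/1000 = -0.0054
(δ_res + 1000)/(δ₀ + 1000) = (-27.5 + 1000)/(-32.8 + 1000) = 972.5/967.2 = 1.005480
f = 1.005480^(1/-0.0054) = exp(ln(1.005480)/-0.0054) = exp(0.00546/-0.0054)
f = exp(-1.0120) = 0.3635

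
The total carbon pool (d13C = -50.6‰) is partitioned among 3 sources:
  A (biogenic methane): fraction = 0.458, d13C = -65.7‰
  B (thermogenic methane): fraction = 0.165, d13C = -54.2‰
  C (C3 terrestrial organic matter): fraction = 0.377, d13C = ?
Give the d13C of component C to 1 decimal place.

Isotope mass balance: δ_bulk = Σ fᵢ·δᵢ.
-50.6 = 0.458×(-65.7) + 0.165×(-54.2) + 0.377×δ_C
0.377·δ_C = -50.6 − (-39.034) = -11.566
δ_C = -11.566 / 0.377 = -30.68‰

-30.7‰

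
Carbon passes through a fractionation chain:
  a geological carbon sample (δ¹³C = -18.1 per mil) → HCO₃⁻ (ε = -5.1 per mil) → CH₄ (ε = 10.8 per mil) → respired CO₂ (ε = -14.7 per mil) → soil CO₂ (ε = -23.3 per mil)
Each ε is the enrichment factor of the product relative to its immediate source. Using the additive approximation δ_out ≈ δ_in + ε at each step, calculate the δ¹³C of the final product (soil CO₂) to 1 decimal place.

step 1: δ ≈ -18.1 + (-5.1) = -23.2 per mil
step 2: δ ≈ -23.2 + (10.8) = -12.4 per mil
step 3: δ ≈ -12.4 + (-14.7) = -27.1 per mil
step 4: δ ≈ -27.1 + (-23.3) = -50.4 per mil

-50.4 per mil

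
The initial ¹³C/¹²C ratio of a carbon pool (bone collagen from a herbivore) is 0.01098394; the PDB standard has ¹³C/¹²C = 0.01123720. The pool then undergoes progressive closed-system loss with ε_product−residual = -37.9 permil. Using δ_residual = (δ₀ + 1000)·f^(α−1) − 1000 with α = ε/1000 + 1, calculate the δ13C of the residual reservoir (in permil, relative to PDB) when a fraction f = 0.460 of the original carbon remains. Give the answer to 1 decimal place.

δ₀ = (0.01098394/0.01123720 − 1)×1000 = (0.977462 − 1)×1000 = -22.538 permil
α − 1 = ε/1000 = -0.0379
f^(α−1) = 0.460^(-0.0379) = 1.029868
δ_res = (-22.538 + 1000) × 1.029868 − 1000 = 1006.657 − 1000 = 6.66 permil

6.7 permil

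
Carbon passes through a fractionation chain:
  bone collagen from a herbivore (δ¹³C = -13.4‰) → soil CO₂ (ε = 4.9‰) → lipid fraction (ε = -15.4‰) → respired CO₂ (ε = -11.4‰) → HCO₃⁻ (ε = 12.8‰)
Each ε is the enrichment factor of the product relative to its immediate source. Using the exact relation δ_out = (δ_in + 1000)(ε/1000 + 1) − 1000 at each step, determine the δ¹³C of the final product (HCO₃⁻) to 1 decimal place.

-22.6‰

step 1: δ = (-13.40 + 1000)·(4.9/1000 + 1) − 1000 = -8.57‰
step 2: δ = (-8.57 + 1000)·(-15.4/1000 + 1) − 1000 = -23.83‰
step 3: δ = (-23.83 + 1000)·(-11.4/1000 + 1) − 1000 = -34.96‰
step 4: δ = (-34.96 + 1000)·(12.8/1000 + 1) − 1000 = -22.61‰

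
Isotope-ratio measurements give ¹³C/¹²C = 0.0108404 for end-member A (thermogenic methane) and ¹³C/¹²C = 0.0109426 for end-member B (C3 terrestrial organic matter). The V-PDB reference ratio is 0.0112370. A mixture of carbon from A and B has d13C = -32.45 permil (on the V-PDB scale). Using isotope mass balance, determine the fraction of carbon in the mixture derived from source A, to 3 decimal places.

δ_A = (0.0108404/0.0112370 − 1)×1000 = (0.964706 − 1)×1000 = -35.294 permil
δ_B = (0.0109426/0.0112370 − 1)×1000 = (0.973801 − 1)×1000 = -26.199 permil
f_A = (δ_mix − δ_B)/(δ_A − δ_B) = (-32.45 − (-26.199))/(-35.294 − (-26.199))
f_A = -6.251 / -9.095 = 0.6873

0.687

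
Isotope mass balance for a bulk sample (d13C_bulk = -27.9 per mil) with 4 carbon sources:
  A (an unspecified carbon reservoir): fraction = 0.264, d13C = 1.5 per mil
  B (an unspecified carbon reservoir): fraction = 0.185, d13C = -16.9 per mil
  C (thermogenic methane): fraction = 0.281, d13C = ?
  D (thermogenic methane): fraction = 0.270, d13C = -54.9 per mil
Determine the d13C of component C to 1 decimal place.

Isotope mass balance: δ_bulk = Σ fᵢ·δᵢ.
-27.9 = 0.264×(1.5) + 0.185×(-16.9) + 0.281×δ_C + 0.270×(-54.9)
0.281·δ_C = -27.9 − (-17.553) = -10.346
δ_C = -10.346 / 0.281 = -36.82 per mil

-36.8 per mil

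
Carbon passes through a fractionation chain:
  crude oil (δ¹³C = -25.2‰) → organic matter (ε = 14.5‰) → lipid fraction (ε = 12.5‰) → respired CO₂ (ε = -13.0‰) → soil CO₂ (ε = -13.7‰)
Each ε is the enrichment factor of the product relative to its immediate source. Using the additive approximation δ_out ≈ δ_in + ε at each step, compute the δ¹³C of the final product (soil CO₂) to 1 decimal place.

-24.9‰

step 1: δ ≈ -25.2 + (14.5) = -10.7‰
step 2: δ ≈ -10.7 + (12.5) = 1.8‰
step 3: δ ≈ 1.8 + (-13.0) = -11.2‰
step 4: δ ≈ -11.2 + (-13.7) = -24.9‰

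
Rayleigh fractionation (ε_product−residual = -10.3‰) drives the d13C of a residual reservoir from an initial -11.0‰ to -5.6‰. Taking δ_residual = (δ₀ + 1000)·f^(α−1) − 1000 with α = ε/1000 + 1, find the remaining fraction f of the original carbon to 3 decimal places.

0.589

α − 1 = ε/1000 = -0.0103
(δ_res + 1000)/(δ₀ + 1000) = (-5.6 + 1000)/(-11.0 + 1000) = 994.4/989.0 = 1.005460
f = 1.005460^(1/-0.0103) = exp(ln(1.005460)/-0.0103) = exp(0.00545/-0.0103)
f = exp(-0.5287) = 0.5894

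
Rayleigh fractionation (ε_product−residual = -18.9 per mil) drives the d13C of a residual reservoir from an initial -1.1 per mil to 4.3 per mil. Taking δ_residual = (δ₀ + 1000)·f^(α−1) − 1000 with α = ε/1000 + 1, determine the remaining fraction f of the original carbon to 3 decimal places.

0.752

α − 1 = ε/1000 = -0.0189
(δ_res + 1000)/(δ₀ + 1000) = (4.3 + 1000)/(-1.1 + 1000) = 1004.3/998.9 = 1.005406
f = 1.005406^(1/-0.0189) = exp(ln(1.005406)/-0.0189) = exp(0.00539/-0.0189)
f = exp(-0.2853) = 0.7518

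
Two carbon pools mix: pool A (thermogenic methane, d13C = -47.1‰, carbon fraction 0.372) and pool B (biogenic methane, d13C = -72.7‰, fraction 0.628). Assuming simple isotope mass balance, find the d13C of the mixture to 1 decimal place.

δ_mix = f_A·δ_A + f_B·δ_B
δ_mix = 0.372 × (-47.1) + 0.628 × (-72.7)
δ_mix = -17.52 + -45.66 = -63.18‰

-63.2‰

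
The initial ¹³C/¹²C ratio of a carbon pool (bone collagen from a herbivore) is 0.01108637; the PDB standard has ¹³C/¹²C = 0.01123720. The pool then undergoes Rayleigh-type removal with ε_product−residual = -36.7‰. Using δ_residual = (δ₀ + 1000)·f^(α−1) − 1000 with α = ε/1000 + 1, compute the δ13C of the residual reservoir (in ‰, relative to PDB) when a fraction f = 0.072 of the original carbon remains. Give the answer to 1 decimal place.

δ₀ = (0.01108637/0.01123720 − 1)×1000 = (0.986578 − 1)×1000 = -13.422‰
α − 1 = ε/1000 = -0.0367
f^(α−1) = 0.072^(-0.0367) = 1.101377
δ_res = (-13.422 + 1000) × 1.101377 − 1000 = 1086.594 − 1000 = 86.59‰

86.6‰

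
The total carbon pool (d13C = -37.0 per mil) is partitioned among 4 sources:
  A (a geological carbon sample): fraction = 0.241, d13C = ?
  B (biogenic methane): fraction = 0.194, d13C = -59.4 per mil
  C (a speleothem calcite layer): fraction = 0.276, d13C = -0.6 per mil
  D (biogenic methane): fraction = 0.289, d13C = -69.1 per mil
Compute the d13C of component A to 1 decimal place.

Isotope mass balance: δ_bulk = Σ fᵢ·δᵢ.
-37.0 = 0.241×δ_A + 0.194×(-59.4) + 0.276×(-0.6) + 0.289×(-69.1)
0.241·δ_A = -37.0 − (-31.659) = -5.341
δ_A = -5.341 / 0.241 = -22.16 per mil

-22.2 per mil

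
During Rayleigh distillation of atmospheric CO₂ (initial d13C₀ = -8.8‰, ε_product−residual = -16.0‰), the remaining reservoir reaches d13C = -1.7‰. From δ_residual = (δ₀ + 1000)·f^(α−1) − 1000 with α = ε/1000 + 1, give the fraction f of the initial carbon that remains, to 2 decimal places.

0.64

α − 1 = ε/1000 = -0.0160
(δ_res + 1000)/(δ₀ + 1000) = (-1.7 + 1000)/(-8.8 + 1000) = 998.3/991.2 = 1.007163
f = 1.007163^(1/-0.0160) = exp(ln(1.007163)/-0.0160) = exp(0.00714/-0.0160)
f = exp(-0.4461) = 0.6401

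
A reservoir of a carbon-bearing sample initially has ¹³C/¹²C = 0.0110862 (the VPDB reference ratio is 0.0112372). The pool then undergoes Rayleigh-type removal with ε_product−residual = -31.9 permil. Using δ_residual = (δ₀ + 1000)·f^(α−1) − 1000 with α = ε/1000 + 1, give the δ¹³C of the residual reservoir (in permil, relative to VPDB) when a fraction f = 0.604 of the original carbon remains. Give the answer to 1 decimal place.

2.6 permil

δ₀ = (0.0110862/0.0112372 − 1)×1000 = (0.986562 − 1)×1000 = -13.438 permil
α − 1 = ε/1000 = -0.0319
f^(α−1) = 0.604^(-0.0319) = 1.016213
δ_res = (-13.438 + 1000) × 1.016213 − 1000 = 1002.558 − 1000 = 2.56 permil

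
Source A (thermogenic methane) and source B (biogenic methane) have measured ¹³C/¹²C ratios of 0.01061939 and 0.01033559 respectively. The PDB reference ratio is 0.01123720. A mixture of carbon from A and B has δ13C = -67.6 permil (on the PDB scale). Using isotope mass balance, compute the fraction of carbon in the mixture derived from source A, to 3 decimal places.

δ_A = (0.01061939/0.01123720 − 1)×1000 = (0.945021 − 1)×1000 = -54.979 permil
δ_B = (0.01033559/0.01123720 − 1)×1000 = (0.919766 − 1)×1000 = -80.234 permil
f_A = (δ_mix − δ_B)/(δ_A − δ_B) = (-67.6 − (-80.234))/(-54.979 − (-80.234))
f_A = 12.634 / 25.255 = 0.5003

0.500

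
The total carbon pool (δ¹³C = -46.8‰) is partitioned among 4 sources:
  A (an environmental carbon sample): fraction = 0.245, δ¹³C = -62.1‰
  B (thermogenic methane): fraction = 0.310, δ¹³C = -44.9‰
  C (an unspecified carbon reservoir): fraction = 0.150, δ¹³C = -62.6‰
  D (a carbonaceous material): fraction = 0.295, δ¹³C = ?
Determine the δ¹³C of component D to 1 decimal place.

-28.1‰

Isotope mass balance: δ_bulk = Σ fᵢ·δᵢ.
-46.8 = 0.245×(-62.1) + 0.310×(-44.9) + 0.150×(-62.6) + 0.295×δ_D
0.295·δ_D = -46.8 − (-38.523) = -8.276
δ_D = -8.276 / 0.295 = -28.06‰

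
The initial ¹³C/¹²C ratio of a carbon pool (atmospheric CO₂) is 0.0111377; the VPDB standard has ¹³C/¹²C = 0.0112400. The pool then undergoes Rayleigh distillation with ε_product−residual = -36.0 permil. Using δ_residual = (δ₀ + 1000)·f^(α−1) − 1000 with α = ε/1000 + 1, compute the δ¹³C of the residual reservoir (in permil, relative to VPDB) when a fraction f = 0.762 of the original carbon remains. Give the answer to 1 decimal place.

δ₀ = (0.0111377/0.0112400 − 1)×1000 = (0.990899 − 1)×1000 = -9.101 permil
α − 1 = ε/1000 = -0.0360
f^(α−1) = 0.762^(-0.0360) = 1.009833
δ_res = (-9.101 + 1000) × 1.009833 − 1000 = 1000.642 − 1000 = 0.64 permil

0.6 permil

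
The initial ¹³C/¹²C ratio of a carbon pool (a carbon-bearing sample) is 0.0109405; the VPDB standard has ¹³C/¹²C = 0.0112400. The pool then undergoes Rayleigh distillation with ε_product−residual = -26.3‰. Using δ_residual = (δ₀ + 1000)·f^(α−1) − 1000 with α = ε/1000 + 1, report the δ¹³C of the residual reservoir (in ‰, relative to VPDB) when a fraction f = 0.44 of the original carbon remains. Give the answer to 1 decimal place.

δ₀ = (0.0109405/0.0112400 − 1)×1000 = (0.973354 − 1)×1000 = -26.646‰
α − 1 = ε/1000 = -0.0263
f^(α−1) = 0.44^(-0.0263) = 1.021827
δ_res = (-26.646 + 1000) × 1.021827 − 1000 = 994.599 − 1000 = -5.40‰

-5.4‰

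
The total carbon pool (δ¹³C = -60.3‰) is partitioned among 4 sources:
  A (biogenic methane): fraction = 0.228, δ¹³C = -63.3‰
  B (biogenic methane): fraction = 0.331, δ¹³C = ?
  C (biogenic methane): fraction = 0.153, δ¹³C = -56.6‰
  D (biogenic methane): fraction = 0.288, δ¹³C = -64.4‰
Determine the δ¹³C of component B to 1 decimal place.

Isotope mass balance: δ_bulk = Σ fᵢ·δᵢ.
-60.3 = 0.228×(-63.3) + 0.331×δ_B + 0.153×(-56.6) + 0.288×(-64.4)
0.331·δ_B = -60.3 − (-41.639) = -18.661
δ_B = -18.661 / 0.331 = -56.38‰

-56.4‰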